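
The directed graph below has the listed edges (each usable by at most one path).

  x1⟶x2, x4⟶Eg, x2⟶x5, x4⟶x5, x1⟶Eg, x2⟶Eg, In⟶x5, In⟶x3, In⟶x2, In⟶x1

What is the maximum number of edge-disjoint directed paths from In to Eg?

Assign every edge capacity 1; by Menger, the answer equals the max flow.
Path In→x1→Eg (+1); total 1.
Path In→x2→Eg (+1); total 2.
No residual In→Eg path; max flow = 2.
Certifying cut of size 2: {In→x1, In→x2}.

2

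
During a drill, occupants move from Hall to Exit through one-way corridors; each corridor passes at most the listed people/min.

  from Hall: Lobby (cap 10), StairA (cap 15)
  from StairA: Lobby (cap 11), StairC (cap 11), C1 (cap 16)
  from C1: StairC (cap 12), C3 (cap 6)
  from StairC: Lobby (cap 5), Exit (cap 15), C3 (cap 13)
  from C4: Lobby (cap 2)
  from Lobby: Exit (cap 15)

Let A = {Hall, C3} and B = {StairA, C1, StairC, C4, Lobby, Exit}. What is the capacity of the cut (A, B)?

25

Edges leaving {Hall, C3}: Hall→StairA (15), Hall→Lobby (10).
Cut capacity = 15 + 10 = 25.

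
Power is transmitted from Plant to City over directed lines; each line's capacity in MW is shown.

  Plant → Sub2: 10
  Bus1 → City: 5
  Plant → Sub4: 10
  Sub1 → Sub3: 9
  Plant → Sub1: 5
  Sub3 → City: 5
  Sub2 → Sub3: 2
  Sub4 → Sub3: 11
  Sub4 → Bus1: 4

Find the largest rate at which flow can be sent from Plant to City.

Augment Plant→Sub2→Sub3→City: bottleneck 2, flow now 2.
Augment Plant→Sub4→Sub3→City: bottleneck 3, flow now 5.
Augment Plant→Sub4→Bus1→City: bottleneck 4, flow now 9.
No augmenting path remains; maximum flow = 9.
In the residual graph, reachable from Plant: {Plant, Sub2, Sub4, Sub1, Sub3}.
Min-cut edges: Sub4→Bus1 (4), Sub3→City (5); capacity 4 + 5 = 9.
This cut is saturated, so no flow can exceed 9.

9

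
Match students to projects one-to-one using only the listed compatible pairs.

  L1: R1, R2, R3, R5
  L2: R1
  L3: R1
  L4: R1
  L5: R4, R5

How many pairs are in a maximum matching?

3

Unit-capacity flow: source→left, listed edges, right→sink; max matching = max flow.
Augmenting path L1→R1 (+1); matched 1.
Augmenting path L5→R4 (+1); matched 2.
Augmenting path L2→R1→L1→R2 (+1); matched 3.
No augmenting path remains; maximum matching = 3.
König certificate: {L1, L5, R1} is a vertex cover of size 3 (every listed pair touches it), so no matching can be larger.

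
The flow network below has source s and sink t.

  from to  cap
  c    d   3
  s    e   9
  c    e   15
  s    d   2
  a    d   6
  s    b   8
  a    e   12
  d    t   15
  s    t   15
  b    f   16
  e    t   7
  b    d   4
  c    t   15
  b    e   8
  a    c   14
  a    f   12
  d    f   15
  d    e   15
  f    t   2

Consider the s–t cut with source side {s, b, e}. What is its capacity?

Edges leaving {s, b, e}: s→d (2), s→t (15), b→d (4), b→f (16), e→t (7).
Cut capacity = 2 + 15 + 4 + 16 + 7 = 44.

44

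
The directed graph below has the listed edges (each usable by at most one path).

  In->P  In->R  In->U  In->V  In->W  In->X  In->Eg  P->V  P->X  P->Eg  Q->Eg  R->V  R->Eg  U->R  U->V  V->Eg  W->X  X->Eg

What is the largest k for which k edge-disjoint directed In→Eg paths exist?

5

Assign every edge capacity 1; by Menger, the answer equals the max flow.
Path In→Eg (+1); total 1.
Path In→P→Eg (+1); total 2.
Path In→R→Eg (+1); total 3.
Path In→V→Eg (+1); total 4.
Path In→X→Eg (+1); total 5.
No residual In→Eg path; max flow = 5.
Certifying cut of size 5: {In→Eg, In→P, R→Eg, V→Eg, X→Eg}.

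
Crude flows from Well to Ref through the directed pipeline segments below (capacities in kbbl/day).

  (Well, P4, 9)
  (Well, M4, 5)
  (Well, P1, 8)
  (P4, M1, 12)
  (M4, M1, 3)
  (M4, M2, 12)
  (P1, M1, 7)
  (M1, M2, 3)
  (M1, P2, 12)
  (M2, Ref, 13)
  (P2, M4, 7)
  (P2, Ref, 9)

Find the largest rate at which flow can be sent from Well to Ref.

Augment Well→M4→M2→Ref: bottleneck 5, flow now 5.
Augment Well→P4→M1→M2→Ref: bottleneck 3, flow now 8.
Augment Well→P4→M1→P2→Ref: bottleneck 6, flow now 14.
Augment Well→P1→M1→P2→Ref: bottleneck 3, flow now 17.
Augment Well→P1→M1→P2→M4→M2→Ref: bottleneck 3, flow now 20.
No augmenting path remains; maximum flow = 20.
In the residual graph, reachable from Well: {Well, P4, P1, M1}.
Min-cut edges: Well→M4 (5), M1→M2 (3), M1→P2 (12); capacity 5 + 3 + 12 = 20.
This cut is saturated, so no flow can exceed 20.

20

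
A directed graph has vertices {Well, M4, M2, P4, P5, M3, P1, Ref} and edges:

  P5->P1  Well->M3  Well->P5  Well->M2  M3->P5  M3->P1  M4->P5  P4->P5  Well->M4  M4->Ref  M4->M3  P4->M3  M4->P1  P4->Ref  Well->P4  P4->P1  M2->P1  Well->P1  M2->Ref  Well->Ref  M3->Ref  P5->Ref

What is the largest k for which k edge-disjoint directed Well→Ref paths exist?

Assign every edge capacity 1; by Menger, the answer equals the max flow.
Path Well→Ref (+1); total 1.
Path Well→M4→Ref (+1); total 2.
Path Well→M2→Ref (+1); total 3.
Path Well→P4→Ref (+1); total 4.
Path Well→P5→Ref (+1); total 5.
Path Well→M3→Ref (+1); total 6.
No residual Well→Ref path; max flow = 6.
Certifying cut of size 6: {Well→M2, Well→M3, Well→M4, Well→P4, Well→P5, Well→Ref}.

6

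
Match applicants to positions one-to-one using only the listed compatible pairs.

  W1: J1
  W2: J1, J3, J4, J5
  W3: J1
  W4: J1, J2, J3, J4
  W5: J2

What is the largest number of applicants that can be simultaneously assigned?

Unit-capacity flow: source→left, listed edges, right→sink; max matching = max flow.
Augmenting path W1→J1 (+1); matched 1.
Augmenting path W2→J3 (+1); matched 2.
Augmenting path W4→J2 (+1); matched 3.
Augmenting path W5→J2→W4→J4 (+1); matched 4.
No augmenting path remains; maximum matching = 4.
König certificate: {W2, W4, W5, J1} is a vertex cover of size 4 (every listed pair touches it), so no matching can be larger.

4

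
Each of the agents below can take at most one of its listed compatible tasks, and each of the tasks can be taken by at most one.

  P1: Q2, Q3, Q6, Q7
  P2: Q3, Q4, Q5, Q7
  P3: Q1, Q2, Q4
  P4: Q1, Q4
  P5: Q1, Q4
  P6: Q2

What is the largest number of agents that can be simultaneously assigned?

Unit-capacity flow: source→left, listed edges, right→sink; max matching = max flow.
Augmenting path P1→Q2 (+1); matched 1.
Augmenting path P2→Q3 (+1); matched 2.
Augmenting path P3→Q1 (+1); matched 3.
Augmenting path P4→Q4 (+1); matched 4.
Augmenting path P6→Q2→P1→Q6 (+1); matched 5.
No augmenting path remains; maximum matching = 5.
König certificate: {P1, P2, Q1, Q2, Q4} is a vertex cover of size 5 (every listed pair touches it), so no matching can be larger.

5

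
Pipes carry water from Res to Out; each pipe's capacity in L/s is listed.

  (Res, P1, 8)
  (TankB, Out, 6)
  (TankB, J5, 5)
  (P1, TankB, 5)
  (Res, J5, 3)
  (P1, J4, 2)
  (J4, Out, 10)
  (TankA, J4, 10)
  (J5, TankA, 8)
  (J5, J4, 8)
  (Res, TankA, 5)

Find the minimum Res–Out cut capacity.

Augment Res→TankA→J4→Out: bottleneck 5, flow now 5.
Augment Res→P1→J4→Out: bottleneck 2, flow now 7.
Augment Res→P1→TankB→Out: bottleneck 5, flow now 12.
Augment Res→J5→J4→Out: bottleneck 3, flow now 15.
No augmenting path remains; maximum flow = 15.
By max-flow min-cut, the minimum cut capacity equals the max flow.
In the residual graph, reachable from Res: {Res, P1}.
Min-cut edges: Res→TankA (5), Res→J5 (3), P1→J4 (2), P1→TankB (5); capacity 5 + 3 + 2 + 5 = 15.

15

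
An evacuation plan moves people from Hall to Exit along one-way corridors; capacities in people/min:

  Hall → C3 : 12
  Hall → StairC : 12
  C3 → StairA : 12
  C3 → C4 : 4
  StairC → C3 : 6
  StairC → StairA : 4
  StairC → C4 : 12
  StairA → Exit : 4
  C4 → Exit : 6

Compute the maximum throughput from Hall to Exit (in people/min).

10

Augment Hall→C3→StairA→Exit: bottleneck 4, flow now 4.
Augment Hall→C3→C4→Exit: bottleneck 4, flow now 8.
Augment Hall→StairC→C4→Exit: bottleneck 2, flow now 10.
No augmenting path remains; maximum flow = 10.
In the residual graph, reachable from Hall: {Hall, C3, StairC, StairA, C4}.
Min-cut edges: StairA→Exit (4), C4→Exit (6); capacity 4 + 6 = 10.
This cut is saturated, so no flow can exceed 10.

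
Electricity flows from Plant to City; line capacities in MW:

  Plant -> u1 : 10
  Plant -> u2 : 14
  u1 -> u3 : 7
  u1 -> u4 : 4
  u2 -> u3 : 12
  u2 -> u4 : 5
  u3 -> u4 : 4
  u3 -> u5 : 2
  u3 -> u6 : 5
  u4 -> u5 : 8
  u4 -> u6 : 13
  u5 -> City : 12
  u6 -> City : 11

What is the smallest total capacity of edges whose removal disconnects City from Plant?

20

Augment Plant→u1→u3→u5→City: bottleneck 2, flow now 2.
Augment Plant→u1→u3→u6→City: bottleneck 5, flow now 7.
Augment Plant→u1→u4→u5→City: bottleneck 3, flow now 10.
Augment Plant→u2→u4→u5→City: bottleneck 5, flow now 15.
Augment Plant→u2→u3→u4→u6→City: bottleneck 4, flow now 19.
Augment Plant→u2→u3→u1→u4→u6→City: bottleneck 1, flow now 20. (uses reverse residual edge)
No augmenting path remains; maximum flow = 20.
By max-flow min-cut, the minimum cut capacity equals the max flow.
In the residual graph, reachable from Plant: {Plant, u1, u2, u3}.
Min-cut edges: u1→u4 (4), u2→u4 (5), u3→u4 (4), u3→u5 (2), u3→u6 (5); capacity 4 + 5 + 4 + 2 + 5 = 20.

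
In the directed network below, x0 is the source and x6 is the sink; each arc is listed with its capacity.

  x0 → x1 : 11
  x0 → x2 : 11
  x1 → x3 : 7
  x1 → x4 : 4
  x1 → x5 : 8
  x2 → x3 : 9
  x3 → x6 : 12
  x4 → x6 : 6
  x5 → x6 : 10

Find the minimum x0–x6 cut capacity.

20

Augment x0→x1→x3→x6: bottleneck 7, flow now 7.
Augment x0→x1→x4→x6: bottleneck 4, flow now 11.
Augment x0→x2→x3→x6: bottleneck 5, flow now 16.
Augment x0→x2→x3→x1→x5→x6: bottleneck 4, flow now 20. (uses reverse residual edge)
No augmenting path remains; maximum flow = 20.
By max-flow min-cut, the minimum cut capacity equals the max flow.
In the residual graph, reachable from x0: {x0, x2}.
Min-cut edges: x0→x1 (11), x2→x3 (9); capacity 11 + 9 = 20.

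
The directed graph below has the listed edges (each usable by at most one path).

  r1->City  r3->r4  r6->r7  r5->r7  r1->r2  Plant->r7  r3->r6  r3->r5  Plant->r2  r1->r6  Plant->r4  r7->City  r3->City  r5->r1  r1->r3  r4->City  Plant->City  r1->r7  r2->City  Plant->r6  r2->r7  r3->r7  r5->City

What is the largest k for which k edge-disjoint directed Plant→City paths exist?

4

Assign every edge capacity 1; by Menger, the answer equals the max flow.
Path Plant→City (+1); total 1.
Path Plant→r2→City (+1); total 2.
Path Plant→r4→City (+1); total 3.
Path Plant→r7→City (+1); total 4.
No residual Plant→City path; max flow = 4.
Certifying cut of size 4: {Plant→City, Plant→r2, Plant→r4, r7→City}.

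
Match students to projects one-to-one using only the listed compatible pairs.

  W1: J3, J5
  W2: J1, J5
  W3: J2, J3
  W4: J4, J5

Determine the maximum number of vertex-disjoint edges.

Unit-capacity flow: source→left, listed edges, right→sink; max matching = max flow.
Augmenting path W1→J3 (+1); matched 1.
Augmenting path W2→J1 (+1); matched 2.
Augmenting path W3→J2 (+1); matched 3.
Augmenting path W4→J4 (+1); matched 4.
No augmenting path remains; maximum matching = 4.
König certificate: {W1, W2, W3, W4} is a vertex cover of size 4 (every listed pair touches it), so no matching can be larger.

4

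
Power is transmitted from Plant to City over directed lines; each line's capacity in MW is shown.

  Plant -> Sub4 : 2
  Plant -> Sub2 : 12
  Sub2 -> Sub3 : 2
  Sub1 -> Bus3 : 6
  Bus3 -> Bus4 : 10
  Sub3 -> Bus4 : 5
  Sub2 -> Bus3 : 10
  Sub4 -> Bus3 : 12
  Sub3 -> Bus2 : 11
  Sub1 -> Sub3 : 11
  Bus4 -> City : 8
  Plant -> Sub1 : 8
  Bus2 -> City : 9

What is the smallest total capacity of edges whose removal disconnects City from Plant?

17

Augment Plant→Sub1→Bus3→Bus4→City: bottleneck 6, flow now 6.
Augment Plant→Sub1→Sub3→Bus4→City: bottleneck 2, flow now 8.
Augment Plant→Sub2→Sub3→Bus2→City: bottleneck 2, flow now 10.
Augment Plant→Sub4→Bus3→Sub1→Sub3→Bus2→City: bottleneck 2, flow now 12. (uses reverse residual edge)
Augment Plant→Sub2→Bus3→Sub1→Sub3→Bus2→City: bottleneck 4, flow now 16. (uses reverse residual edge)
Augment Plant→Sub2→Bus3→Bus4→Sub3→Bus2→City: bottleneck 1, flow now 17. (uses reverse residual edge)
No augmenting path remains; maximum flow = 17.
By max-flow min-cut, the minimum cut capacity equals the max flow.
In the residual graph, reachable from Plant: {Plant, Sub1, Sub4, Sub2, Bus3, Sub3, Bus4, Bus2}.
Min-cut edges: Bus4→City (8), Bus2→City (9); capacity 8 + 9 = 17.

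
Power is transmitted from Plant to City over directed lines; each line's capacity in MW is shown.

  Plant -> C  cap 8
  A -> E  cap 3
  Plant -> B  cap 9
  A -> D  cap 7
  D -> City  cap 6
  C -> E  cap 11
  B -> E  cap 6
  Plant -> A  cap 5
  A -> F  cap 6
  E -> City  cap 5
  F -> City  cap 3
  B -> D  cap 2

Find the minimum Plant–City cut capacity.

Augment Plant→A→D→City: bottleneck 5, flow now 5.
Augment Plant→B→D→City: bottleneck 1, flow now 6.
Augment Plant→B→E→City: bottleneck 5, flow now 11.
Augment Plant→B→D→A→F→City: bottleneck 1, flow now 12. (uses reverse residual edge)
No augmenting path remains; maximum flow = 12.
By max-flow min-cut, the minimum cut capacity equals the max flow.
In the residual graph, reachable from Plant: {Plant, B, C, E}.
Min-cut edges: Plant→A (5), B→D (2), E→City (5); capacity 5 + 2 + 5 = 12.

12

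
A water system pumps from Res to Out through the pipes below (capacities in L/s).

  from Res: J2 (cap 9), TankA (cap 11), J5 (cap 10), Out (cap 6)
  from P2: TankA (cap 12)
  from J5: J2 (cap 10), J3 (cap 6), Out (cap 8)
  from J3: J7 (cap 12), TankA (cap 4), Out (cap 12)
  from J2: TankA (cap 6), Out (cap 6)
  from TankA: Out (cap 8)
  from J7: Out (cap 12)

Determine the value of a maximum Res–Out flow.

30

Augment Res→Out: bottleneck 6, flow now 6.
Augment Res→J5→Out: bottleneck 8, flow now 14.
Augment Res→J2→Out: bottleneck 6, flow now 20.
Augment Res→TankA→Out: bottleneck 8, flow now 28.
Augment Res→J5→J3→Out: bottleneck 2, flow now 30.
No augmenting path remains; maximum flow = 30.
In the residual graph, reachable from Res: {Res, J2, TankA}.
Min-cut edges: Res→J5 (10), Res→Out (6), J2→Out (6), TankA→Out (8); capacity 10 + 6 + 6 + 8 = 30.
This cut is saturated, so no flow can exceed 30.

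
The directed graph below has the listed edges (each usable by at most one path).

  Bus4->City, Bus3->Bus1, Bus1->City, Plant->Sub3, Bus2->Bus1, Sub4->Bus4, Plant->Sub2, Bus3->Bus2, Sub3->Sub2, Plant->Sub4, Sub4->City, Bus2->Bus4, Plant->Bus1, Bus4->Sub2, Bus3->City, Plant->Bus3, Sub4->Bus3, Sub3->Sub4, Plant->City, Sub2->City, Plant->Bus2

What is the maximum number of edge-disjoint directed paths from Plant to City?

Assign every edge capacity 1; by Menger, the answer equals the max flow.
Path Plant→City (+1); total 1.
Path Plant→Sub4→City (+1); total 2.
Path Plant→Bus3→City (+1); total 3.
Path Plant→Bus1→City (+1); total 4.
Path Plant→Sub2→City (+1); total 5.
Path Plant→Bus2→Bus4→City (+1); total 6.
No residual Plant→City path; max flow = 6.
Certifying cut of size 6: {Bus1→City, Bus3→City, Bus4→City, Plant→City, Sub2→City, Sub4→City}.

6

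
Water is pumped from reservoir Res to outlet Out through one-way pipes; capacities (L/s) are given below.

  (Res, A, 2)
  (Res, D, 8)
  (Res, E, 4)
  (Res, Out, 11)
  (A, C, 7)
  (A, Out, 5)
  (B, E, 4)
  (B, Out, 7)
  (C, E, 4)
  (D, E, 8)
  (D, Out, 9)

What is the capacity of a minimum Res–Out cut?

21

Augment Res→Out: bottleneck 11, flow now 11.
Augment Res→A→Out: bottleneck 2, flow now 13.
Augment Res→D→Out: bottleneck 8, flow now 21.
No augmenting path remains; maximum flow = 21.
By max-flow min-cut, the minimum cut capacity equals the max flow.
In the residual graph, reachable from Res: {Res, E}.
Min-cut edges: Res→A (2), Res→D (8), Res→Out (11); capacity 2 + 8 + 11 = 21.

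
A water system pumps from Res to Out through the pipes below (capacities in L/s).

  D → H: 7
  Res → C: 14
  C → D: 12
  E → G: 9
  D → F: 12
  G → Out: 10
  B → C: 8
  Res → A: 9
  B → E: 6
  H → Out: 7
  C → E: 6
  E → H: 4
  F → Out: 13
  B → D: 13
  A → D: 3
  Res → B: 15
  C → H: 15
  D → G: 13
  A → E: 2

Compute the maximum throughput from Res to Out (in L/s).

Augment Res→C→H→Out: bottleneck 7, flow now 7.
Augment Res→A→D→F→Out: bottleneck 3, flow now 10.
Augment Res→A→E→G→Out: bottleneck 2, flow now 12.
Augment Res→B→D→F→Out: bottleneck 9, flow now 21.
Augment Res→B→D→G→Out: bottleneck 4, flow now 25.
Augment Res→B→E→G→Out: bottleneck 2, flow now 27.
Augment Res→C→D→G→Out: bottleneck 2, flow now 29.
No augmenting path remains; maximum flow = 29.
In the residual graph, reachable from Res: {Res, A, B, C, D, E, G, H}.
Min-cut edges: D→F (12), G→Out (10), H→Out (7); capacity 12 + 10 + 7 = 29.
This cut is saturated, so no flow can exceed 29.

29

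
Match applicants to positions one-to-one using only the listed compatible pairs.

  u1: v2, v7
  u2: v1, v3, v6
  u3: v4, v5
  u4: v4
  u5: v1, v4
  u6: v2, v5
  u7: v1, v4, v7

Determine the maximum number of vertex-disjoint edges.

Unit-capacity flow: source→left, listed edges, right→sink; max matching = max flow.
Augmenting path u1→v2 (+1); matched 1.
Augmenting path u2→v1 (+1); matched 2.
Augmenting path u3→v4 (+1); matched 3.
Augmenting path u6→v5 (+1); matched 4.
Augmenting path u7→v7 (+1); matched 5.
Augmenting path u5→v1→u2→v3 (+1); matched 6.
No augmenting path remains; maximum matching = 6.
König certificate: {u2, v1, v2, v4, v5, v7} is a vertex cover of size 6 (every listed pair touches it), so no matching can be larger.

6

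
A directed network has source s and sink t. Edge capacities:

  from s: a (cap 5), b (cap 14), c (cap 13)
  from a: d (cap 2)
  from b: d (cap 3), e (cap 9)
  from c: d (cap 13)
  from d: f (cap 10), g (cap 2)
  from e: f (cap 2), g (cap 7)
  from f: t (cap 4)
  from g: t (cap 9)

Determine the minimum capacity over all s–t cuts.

13

Augment s→a→d→f→t: bottleneck 2, flow now 2.
Augment s→b→d→f→t: bottleneck 2, flow now 4.
Augment s→b→d→g→t: bottleneck 1, flow now 5.
Augment s→b→e→g→t: bottleneck 7, flow now 12.
Augment s→c→d→g→t: bottleneck 1, flow now 13.
No augmenting path remains; maximum flow = 13.
By max-flow min-cut, the minimum cut capacity equals the max flow.
In the residual graph, reachable from s: {s, a, b, c, d, e, f}.
Min-cut edges: d→g (2), e→g (7), f→t (4); capacity 2 + 7 + 4 = 13.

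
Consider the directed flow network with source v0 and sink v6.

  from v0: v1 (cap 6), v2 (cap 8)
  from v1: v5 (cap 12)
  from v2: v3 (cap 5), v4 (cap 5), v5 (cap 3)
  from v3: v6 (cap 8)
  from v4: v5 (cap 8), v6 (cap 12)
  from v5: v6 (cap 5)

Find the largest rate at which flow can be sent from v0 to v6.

Augment v0→v1→v5→v6: bottleneck 5, flow now 5.
Augment v0→v2→v3→v6: bottleneck 5, flow now 10.
Augment v0→v2→v4→v6: bottleneck 3, flow now 13.
No augmenting path remains; maximum flow = 13.
In the residual graph, reachable from v0: {v0, v1, v5}.
Min-cut edges: v0→v2 (8), v5→v6 (5); capacity 8 + 5 = 13.
This cut is saturated, so no flow can exceed 13.

13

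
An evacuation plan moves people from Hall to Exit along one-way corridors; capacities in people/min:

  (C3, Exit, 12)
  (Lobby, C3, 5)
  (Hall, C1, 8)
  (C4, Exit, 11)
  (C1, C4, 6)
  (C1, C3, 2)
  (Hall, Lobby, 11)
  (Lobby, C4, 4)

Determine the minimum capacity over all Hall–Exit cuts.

17

Augment Hall→C1→C3→Exit: bottleneck 2, flow now 2.
Augment Hall→C1→C4→Exit: bottleneck 6, flow now 8.
Augment Hall→Lobby→C3→Exit: bottleneck 5, flow now 13.
Augment Hall→Lobby→C4→Exit: bottleneck 4, flow now 17.
No augmenting path remains; maximum flow = 17.
By max-flow min-cut, the minimum cut capacity equals the max flow.
In the residual graph, reachable from Hall: {Hall, Lobby}.
Min-cut edges: Hall→C1 (8), Lobby→C3 (5), Lobby→C4 (4); capacity 8 + 5 + 4 = 17.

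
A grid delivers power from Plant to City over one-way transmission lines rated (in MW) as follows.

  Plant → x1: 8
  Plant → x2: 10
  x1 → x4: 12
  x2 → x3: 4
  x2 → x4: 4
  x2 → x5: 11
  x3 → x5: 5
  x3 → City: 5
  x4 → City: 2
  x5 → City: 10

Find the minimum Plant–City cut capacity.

12

Augment Plant→x1→x4→City: bottleneck 2, flow now 2.
Augment Plant→x2→x3→City: bottleneck 4, flow now 6.
Augment Plant→x2→x5→City: bottleneck 6, flow now 12.
No augmenting path remains; maximum flow = 12.
By max-flow min-cut, the minimum cut capacity equals the max flow.
In the residual graph, reachable from Plant: {Plant, x1, x4}.
Min-cut edges: Plant→x2 (10), x4→City (2); capacity 10 + 2 = 12.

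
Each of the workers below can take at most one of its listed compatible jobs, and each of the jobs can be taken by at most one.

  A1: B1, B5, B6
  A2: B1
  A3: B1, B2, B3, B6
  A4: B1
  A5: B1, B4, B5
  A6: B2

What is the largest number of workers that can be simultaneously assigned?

Unit-capacity flow: source→left, listed edges, right→sink; max matching = max flow.
Augmenting path A1→B1 (+1); matched 1.
Augmenting path A3→B2 (+1); matched 2.
Augmenting path A5→B4 (+1); matched 3.
Augmenting path A2→B1→A1→B5 (+1); matched 4.
Augmenting path A6→B2→A3→B3 (+1); matched 5.
No augmenting path remains; maximum matching = 5.
König certificate: {A1, A3, A5, A6, B1} is a vertex cover of size 5 (every listed pair touches it), so no matching can be larger.

5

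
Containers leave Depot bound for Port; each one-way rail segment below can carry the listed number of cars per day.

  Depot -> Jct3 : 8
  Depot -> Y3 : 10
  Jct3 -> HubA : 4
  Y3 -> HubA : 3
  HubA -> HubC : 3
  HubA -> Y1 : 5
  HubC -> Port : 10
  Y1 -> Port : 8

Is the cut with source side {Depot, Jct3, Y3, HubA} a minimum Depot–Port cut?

Given cut capacity: 3 + 5 = 8.
Augment Depot→Jct3→HubA→HubC→Port: bottleneck 3, flow now 3.
Augment Depot→Jct3→HubA→Y1→Port: bottleneck 1, flow now 4.
Augment Depot→Y3→HubA→Y1→Port: bottleneck 3, flow now 7.
No augmenting path remains; maximum flow = 7.
In the residual graph, reachable from Depot: {Depot, Jct3, Y3}.
Min-cut edges: Jct3→HubA (4), Y3→HubA (3); capacity 4 + 3 = 7.
Cut capacity 8 exceeds the max flow 7, so it is not minimum.

No — its capacity is 8, but the minimum cut has capacity 7.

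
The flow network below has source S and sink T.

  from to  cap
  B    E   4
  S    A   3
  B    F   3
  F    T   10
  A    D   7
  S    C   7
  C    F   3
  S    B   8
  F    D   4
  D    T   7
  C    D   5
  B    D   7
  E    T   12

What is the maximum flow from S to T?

17

Augment S→A→D→T: bottleneck 3, flow now 3.
Augment S→B→D→T: bottleneck 4, flow now 7.
Augment S→B→E→T: bottleneck 4, flow now 11.
Augment S→C→F→T: bottleneck 3, flow now 14.
Augment S→C→D→B→F→T: bottleneck 3, flow now 17. (uses reverse residual edge)
No augmenting path remains; maximum flow = 17.
In the residual graph, reachable from S: {S, A, B, C, D}.
Min-cut edges: B→E (4), B→F (3), C→F (3), D→T (7); capacity 4 + 3 + 3 + 7 = 17.
This cut is saturated, so no flow can exceed 17.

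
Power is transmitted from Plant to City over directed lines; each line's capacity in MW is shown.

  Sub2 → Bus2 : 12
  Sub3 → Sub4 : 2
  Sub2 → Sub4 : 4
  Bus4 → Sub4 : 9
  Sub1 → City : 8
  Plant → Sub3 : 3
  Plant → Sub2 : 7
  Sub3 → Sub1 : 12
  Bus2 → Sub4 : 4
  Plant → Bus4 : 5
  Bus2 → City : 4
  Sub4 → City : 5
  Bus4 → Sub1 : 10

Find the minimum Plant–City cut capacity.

Augment Plant→Sub2→Sub4→City: bottleneck 4, flow now 4.
Augment Plant→Sub2→Bus2→City: bottleneck 3, flow now 7.
Augment Plant→Bus4→Sub4→City: bottleneck 1, flow now 8.
Augment Plant→Bus4→Sub1→City: bottleneck 4, flow now 12.
Augment Plant→Sub3→Sub1→City: bottleneck 3, flow now 15.
No augmenting path remains; maximum flow = 15.
By max-flow min-cut, the minimum cut capacity equals the max flow.
In the residual graph, reachable from Plant: {Plant}.
Min-cut edges: Plant→Sub2 (7), Plant→Bus4 (5), Plant→Sub3 (3); capacity 7 + 5 + 3 = 15.

15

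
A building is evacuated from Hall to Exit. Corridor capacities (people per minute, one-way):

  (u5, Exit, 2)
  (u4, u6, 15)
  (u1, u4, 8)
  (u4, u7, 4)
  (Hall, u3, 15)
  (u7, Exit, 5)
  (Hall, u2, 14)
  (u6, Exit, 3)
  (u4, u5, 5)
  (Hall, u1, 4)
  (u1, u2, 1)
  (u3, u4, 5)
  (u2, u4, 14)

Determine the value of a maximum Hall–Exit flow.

Augment Hall→u1→u4→u5→Exit: bottleneck 2, flow now 2.
Augment Hall→u1→u4→u6→Exit: bottleneck 2, flow now 4.
Augment Hall→u2→u4→u6→Exit: bottleneck 1, flow now 5.
Augment Hall→u2→u4→u7→Exit: bottleneck 4, flow now 9.
No augmenting path remains; maximum flow = 9.
In the residual graph, reachable from Hall: {Hall, u1, u2, u3, u4, u5, u6}.
Min-cut edges: u4→u7 (4), u5→Exit (2), u6→Exit (3); capacity 4 + 2 + 3 = 9.
This cut is saturated, so no flow can exceed 9.

9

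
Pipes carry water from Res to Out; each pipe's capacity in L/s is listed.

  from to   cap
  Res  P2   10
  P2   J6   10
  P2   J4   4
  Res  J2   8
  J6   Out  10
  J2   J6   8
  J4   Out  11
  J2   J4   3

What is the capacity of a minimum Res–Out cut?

Augment Res→P2→J6→Out: bottleneck 10, flow now 10.
Augment Res→J2→J4→Out: bottleneck 3, flow now 13.
Augment Res→J2→J6→P2→J4→Out: bottleneck 4, flow now 17. (uses reverse residual edge)
No augmenting path remains; maximum flow = 17.
By max-flow min-cut, the minimum cut capacity equals the max flow.
In the residual graph, reachable from Res: {Res, P2, J2, J6}.
Min-cut edges: P2→J4 (4), J2→J4 (3), J6→Out (10); capacity 4 + 3 + 10 = 17.

17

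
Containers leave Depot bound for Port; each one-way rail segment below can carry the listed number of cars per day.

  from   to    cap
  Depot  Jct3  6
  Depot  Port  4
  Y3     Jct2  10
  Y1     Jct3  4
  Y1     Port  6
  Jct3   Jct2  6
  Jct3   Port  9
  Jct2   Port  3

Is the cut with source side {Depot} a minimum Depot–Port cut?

Yes — it is a minimum cut (capacity 10).

Given cut capacity: 6 + 4 = 10.
Augment Depot→Port: bottleneck 4, flow now 4.
Augment Depot→Jct3→Port: bottleneck 6, flow now 10.
No augmenting path remains; maximum flow = 10.
Cut capacity 10 equals the max flow, so it is a minimum cut.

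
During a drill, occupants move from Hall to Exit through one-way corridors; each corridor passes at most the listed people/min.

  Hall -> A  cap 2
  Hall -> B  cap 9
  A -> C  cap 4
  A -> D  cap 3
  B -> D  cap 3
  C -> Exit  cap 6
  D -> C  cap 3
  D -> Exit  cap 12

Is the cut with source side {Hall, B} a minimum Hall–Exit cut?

Yes — it is a minimum cut (capacity 5).

Given cut capacity: 2 + 3 = 5.
Augment Hall→A→C→Exit: bottleneck 2, flow now 2.
Augment Hall→B→D→Exit: bottleneck 3, flow now 5.
No augmenting path remains; maximum flow = 5.
Cut capacity 5 equals the max flow, so it is a minimum cut.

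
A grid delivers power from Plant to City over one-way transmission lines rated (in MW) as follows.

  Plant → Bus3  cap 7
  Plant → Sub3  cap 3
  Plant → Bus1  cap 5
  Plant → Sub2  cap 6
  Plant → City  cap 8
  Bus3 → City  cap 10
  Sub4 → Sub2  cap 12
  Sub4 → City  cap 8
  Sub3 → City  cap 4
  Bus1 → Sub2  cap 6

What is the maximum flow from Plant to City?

Augment Plant→City: bottleneck 8, flow now 8.
Augment Plant→Bus3→City: bottleneck 7, flow now 15.
Augment Plant→Sub3→City: bottleneck 3, flow now 18.
No augmenting path remains; maximum flow = 18.
In the residual graph, reachable from Plant: {Plant, Bus1, Sub2}.
Min-cut edges: Plant→Bus3 (7), Plant→Sub3 (3), Plant→City (8); capacity 7 + 3 + 8 = 18.
This cut is saturated, so no flow can exceed 18.

18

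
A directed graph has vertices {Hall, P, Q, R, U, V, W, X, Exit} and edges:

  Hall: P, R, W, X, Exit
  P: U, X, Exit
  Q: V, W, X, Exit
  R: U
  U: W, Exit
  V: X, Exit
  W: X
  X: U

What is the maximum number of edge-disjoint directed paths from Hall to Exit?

Assign every edge capacity 1; by Menger, the answer equals the max flow.
Path Hall→Exit (+1); total 1.
Path Hall→P→Exit (+1); total 2.
Path Hall→R→U→Exit (+1); total 3.
No residual Hall→Exit path; max flow = 3.
Certifying cut of size 3: {Hall→Exit, Hall→P, U→Exit}.

3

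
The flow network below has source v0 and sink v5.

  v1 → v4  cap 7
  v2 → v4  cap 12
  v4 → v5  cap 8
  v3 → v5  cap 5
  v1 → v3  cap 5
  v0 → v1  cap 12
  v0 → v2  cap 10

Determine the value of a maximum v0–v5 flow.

Augment v0→v1→v3→v5: bottleneck 5, flow now 5.
Augment v0→v1→v4→v5: bottleneck 7, flow now 12.
Augment v0→v2→v4→v5: bottleneck 1, flow now 13.
No augmenting path remains; maximum flow = 13.
In the residual graph, reachable from v0: {v0, v1, v2, v4}.
Min-cut edges: v1→v3 (5), v4→v5 (8); capacity 5 + 8 = 13.
This cut is saturated, so no flow can exceed 13.

13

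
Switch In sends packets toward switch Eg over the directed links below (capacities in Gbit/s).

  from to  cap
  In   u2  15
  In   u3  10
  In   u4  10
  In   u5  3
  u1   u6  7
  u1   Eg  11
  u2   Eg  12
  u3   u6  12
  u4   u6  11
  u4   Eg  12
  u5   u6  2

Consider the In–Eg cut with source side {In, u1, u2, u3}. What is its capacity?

Edges leaving {In, u1, u2, u3}: In→u4 (10), In→u5 (3), u1→u6 (7), u1→Eg (11), u2→Eg (12), u3→u6 (12).
Cut capacity = 10 + 3 + 7 + 11 + 12 + 12 = 55.

55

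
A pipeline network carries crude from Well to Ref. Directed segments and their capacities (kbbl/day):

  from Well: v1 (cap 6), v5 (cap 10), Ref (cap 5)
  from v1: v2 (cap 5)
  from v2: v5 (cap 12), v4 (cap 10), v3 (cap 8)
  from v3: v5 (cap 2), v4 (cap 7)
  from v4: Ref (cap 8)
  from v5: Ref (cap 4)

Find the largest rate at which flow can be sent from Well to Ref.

14

Augment Well→Ref: bottleneck 5, flow now 5.
Augment Well→v5→Ref: bottleneck 4, flow now 9.
Augment Well→v1→v2→v4→Ref: bottleneck 5, flow now 14.
No augmenting path remains; maximum flow = 14.
In the residual graph, reachable from Well: {Well, v1, v5}.
Min-cut edges: Well→Ref (5), v1→v2 (5), v5→Ref (4); capacity 5 + 5 + 4 = 14.
This cut is saturated, so no flow can exceed 14.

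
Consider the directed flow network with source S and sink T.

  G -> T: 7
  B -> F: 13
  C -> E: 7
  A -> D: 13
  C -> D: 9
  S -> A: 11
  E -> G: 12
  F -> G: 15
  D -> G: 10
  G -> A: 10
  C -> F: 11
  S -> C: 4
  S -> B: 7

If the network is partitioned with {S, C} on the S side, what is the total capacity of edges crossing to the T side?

45

Edges leaving {S, C}: S→A (11), S→B (7), C→D (9), C→E (7), C→F (11).
Cut capacity = 11 + 7 + 9 + 7 + 11 = 45.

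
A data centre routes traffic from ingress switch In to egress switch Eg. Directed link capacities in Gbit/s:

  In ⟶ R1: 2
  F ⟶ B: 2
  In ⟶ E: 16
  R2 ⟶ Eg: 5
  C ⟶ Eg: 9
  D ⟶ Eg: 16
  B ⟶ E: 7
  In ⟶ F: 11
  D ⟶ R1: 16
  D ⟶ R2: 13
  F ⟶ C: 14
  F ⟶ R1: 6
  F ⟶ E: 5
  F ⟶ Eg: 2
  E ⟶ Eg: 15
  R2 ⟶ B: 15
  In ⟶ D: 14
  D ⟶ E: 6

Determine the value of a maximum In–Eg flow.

Augment In→D→Eg: bottleneck 14, flow now 14.
Augment In→F→Eg: bottleneck 2, flow now 16.
Augment In→E→Eg: bottleneck 15, flow now 31.
Augment In→F→C→Eg: bottleneck 9, flow now 40.
No augmenting path remains; maximum flow = 40.
In the residual graph, reachable from In: {In, R1, E}.
Min-cut edges: In→D (14), In→F (11), E→Eg (15); capacity 14 + 11 + 15 = 40.
This cut is saturated, so no flow can exceed 40.

40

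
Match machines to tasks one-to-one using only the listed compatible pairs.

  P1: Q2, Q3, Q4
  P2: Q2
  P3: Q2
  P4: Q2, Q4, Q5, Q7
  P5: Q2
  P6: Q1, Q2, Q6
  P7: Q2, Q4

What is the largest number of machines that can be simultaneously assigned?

5

Unit-capacity flow: source→left, listed edges, right→sink; max matching = max flow.
Augmenting path P1→Q2 (+1); matched 1.
Augmenting path P4→Q4 (+1); matched 2.
Augmenting path P6→Q1 (+1); matched 3.
Augmenting path P2→Q2→P1→Q3 (+1); matched 4.
Augmenting path P7→Q4→P4→Q5 (+1); matched 5.
No augmenting path remains; maximum matching = 5.
König certificate: {P1, P4, P6, P7, Q2} is a vertex cover of size 5 (every listed pair touches it), so no matching can be larger.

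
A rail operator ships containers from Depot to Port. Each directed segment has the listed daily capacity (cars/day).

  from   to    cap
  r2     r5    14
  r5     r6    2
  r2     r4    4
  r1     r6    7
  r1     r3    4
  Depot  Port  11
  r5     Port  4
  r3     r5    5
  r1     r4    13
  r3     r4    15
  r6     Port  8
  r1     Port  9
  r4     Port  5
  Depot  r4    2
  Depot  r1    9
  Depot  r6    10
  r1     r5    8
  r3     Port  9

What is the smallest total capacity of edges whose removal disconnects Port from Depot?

Augment Depot→Port: bottleneck 11, flow now 11.
Augment Depot→r1→Port: bottleneck 9, flow now 20.
Augment Depot→r4→Port: bottleneck 2, flow now 22.
Augment Depot→r6→Port: bottleneck 8, flow now 30.
No augmenting path remains; maximum flow = 30.
By max-flow min-cut, the minimum cut capacity equals the max flow.
In the residual graph, reachable from Depot: {Depot, r6}.
Min-cut edges: Depot→r1 (9), Depot→r4 (2), Depot→Port (11), r6→Port (8); capacity 9 + 2 + 11 + 8 = 30.

30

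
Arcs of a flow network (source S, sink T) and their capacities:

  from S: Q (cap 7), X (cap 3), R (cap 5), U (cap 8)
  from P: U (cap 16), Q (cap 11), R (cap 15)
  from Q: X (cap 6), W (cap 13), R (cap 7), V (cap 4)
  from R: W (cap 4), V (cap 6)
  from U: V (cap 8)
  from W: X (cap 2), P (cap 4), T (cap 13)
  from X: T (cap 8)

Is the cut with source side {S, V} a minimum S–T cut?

No — its capacity is 23, but the minimum cut has capacity 14.

Given cut capacity: 7 + 5 + 8 + 3 = 23.
Augment S→X→T: bottleneck 3, flow now 3.
Augment S→Q→W→T: bottleneck 7, flow now 10.
Augment S→R→W→T: bottleneck 4, flow now 14.
No augmenting path remains; maximum flow = 14.
In the residual graph, reachable from S: {S, R, U, V}.
Min-cut edges: S→Q (7), S→X (3), R→W (4); capacity 7 + 3 + 4 = 14.
Cut capacity 23 exceeds the max flow 14, so it is not minimum.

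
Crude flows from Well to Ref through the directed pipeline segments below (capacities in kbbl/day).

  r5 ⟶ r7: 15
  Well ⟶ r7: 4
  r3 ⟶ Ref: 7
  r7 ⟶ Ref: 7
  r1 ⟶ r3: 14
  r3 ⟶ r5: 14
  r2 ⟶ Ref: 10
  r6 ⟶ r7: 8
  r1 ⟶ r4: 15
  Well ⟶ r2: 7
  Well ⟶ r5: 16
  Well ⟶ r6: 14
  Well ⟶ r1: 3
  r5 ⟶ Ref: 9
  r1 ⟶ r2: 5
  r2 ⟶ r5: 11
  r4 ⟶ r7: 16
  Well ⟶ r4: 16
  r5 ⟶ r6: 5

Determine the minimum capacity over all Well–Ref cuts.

26

Augment Well→r2→Ref: bottleneck 7, flow now 7.
Augment Well→r5→Ref: bottleneck 9, flow now 16.
Augment Well→r7→Ref: bottleneck 4, flow now 20.
Augment Well→r1→r2→Ref: bottleneck 3, flow now 23.
Augment Well→r4→r7→Ref: bottleneck 3, flow now 26.
No augmenting path remains; maximum flow = 26.
By max-flow min-cut, the minimum cut capacity equals the max flow.
In the residual graph, reachable from Well: {Well, r4, r5, r6, r7}.
Min-cut edges: Well→r1 (3), Well→r2 (7), r5→Ref (9), r7→Ref (7); capacity 3 + 7 + 9 + 7 = 26.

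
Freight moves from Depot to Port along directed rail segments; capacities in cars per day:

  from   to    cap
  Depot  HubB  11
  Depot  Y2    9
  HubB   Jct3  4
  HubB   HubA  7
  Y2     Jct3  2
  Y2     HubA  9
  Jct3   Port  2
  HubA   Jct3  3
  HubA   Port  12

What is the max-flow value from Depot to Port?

Augment Depot→HubB→Jct3→Port: bottleneck 2, flow now 2.
Augment Depot→HubB→HubA→Port: bottleneck 7, flow now 9.
Augment Depot→Y2→HubA→Port: bottleneck 5, flow now 14.
No augmenting path remains; maximum flow = 14.
In the residual graph, reachable from Depot: {Depot, HubB, Y2, Jct3, HubA}.
Min-cut edges: Jct3→Port (2), HubA→Port (12); capacity 2 + 12 = 14.
This cut is saturated, so no flow can exceed 14.

14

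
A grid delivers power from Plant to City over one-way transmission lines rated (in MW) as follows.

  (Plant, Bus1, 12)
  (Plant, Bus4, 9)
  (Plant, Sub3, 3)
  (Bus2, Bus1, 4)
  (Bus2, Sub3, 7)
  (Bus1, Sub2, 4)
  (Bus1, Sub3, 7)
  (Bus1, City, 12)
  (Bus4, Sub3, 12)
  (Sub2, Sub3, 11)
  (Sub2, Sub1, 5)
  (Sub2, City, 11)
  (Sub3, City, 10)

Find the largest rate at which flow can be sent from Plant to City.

22

Augment Plant→Bus1→City: bottleneck 12, flow now 12.
Augment Plant→Sub3→City: bottleneck 3, flow now 15.
Augment Plant→Bus4→Sub3→City: bottleneck 7, flow now 22.
No augmenting path remains; maximum flow = 22.
In the residual graph, reachable from Plant: {Plant, Bus4, Sub3}.
Min-cut edges: Plant→Bus1 (12), Sub3→City (10); capacity 12 + 10 = 22.
This cut is saturated, so no flow can exceed 22.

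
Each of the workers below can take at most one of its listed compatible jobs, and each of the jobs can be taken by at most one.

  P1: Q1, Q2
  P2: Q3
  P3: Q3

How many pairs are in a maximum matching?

2

Unit-capacity flow: source→left, listed edges, right→sink; max matching = max flow.
Augmenting path P1→Q1 (+1); matched 1.
Augmenting path P2→Q3 (+1); matched 2.
No augmenting path remains; maximum matching = 2.
König certificate: {P1, Q3} is a vertex cover of size 2 (every listed pair touches it), so no matching can be larger.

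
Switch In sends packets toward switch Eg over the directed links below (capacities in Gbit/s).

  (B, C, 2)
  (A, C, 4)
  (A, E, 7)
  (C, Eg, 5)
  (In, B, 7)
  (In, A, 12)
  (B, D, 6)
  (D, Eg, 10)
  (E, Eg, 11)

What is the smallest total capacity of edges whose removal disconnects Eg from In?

18

Augment In→A→C→Eg: bottleneck 4, flow now 4.
Augment In→A→E→Eg: bottleneck 7, flow now 11.
Augment In→B→C→Eg: bottleneck 1, flow now 12.
Augment In→B→D→Eg: bottleneck 6, flow now 18.
No augmenting path remains; maximum flow = 18.
By max-flow min-cut, the minimum cut capacity equals the max flow.
In the residual graph, reachable from In: {In, A}.
Min-cut edges: In→B (7), A→C (4), A→E (7); capacity 7 + 4 + 7 = 18.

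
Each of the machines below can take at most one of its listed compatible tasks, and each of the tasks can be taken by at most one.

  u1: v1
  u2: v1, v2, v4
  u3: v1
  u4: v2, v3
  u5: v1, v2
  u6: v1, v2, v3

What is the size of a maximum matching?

4

Unit-capacity flow: source→left, listed edges, right→sink; max matching = max flow.
Augmenting path u1→v1 (+1); matched 1.
Augmenting path u2→v2 (+1); matched 2.
Augmenting path u4→v3 (+1); matched 3.
Augmenting path u5→v2→u2→v4 (+1); matched 4.
No augmenting path remains; maximum matching = 4.
König certificate: {u2, v1, v2, v3} is a vertex cover of size 4 (every listed pair touches it), so no matching can be larger.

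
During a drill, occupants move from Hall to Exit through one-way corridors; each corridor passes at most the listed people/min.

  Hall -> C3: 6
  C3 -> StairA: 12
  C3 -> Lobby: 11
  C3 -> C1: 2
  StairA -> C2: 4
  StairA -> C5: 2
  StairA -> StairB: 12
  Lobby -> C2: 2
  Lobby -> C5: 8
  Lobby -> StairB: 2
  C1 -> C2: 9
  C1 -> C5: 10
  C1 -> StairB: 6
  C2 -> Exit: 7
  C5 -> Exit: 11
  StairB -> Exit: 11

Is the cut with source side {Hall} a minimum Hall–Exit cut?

Yes — it is a minimum cut (capacity 6).

Given cut capacity: 6 = 6.
Augment Hall→C3→StairA→C2→Exit: bottleneck 4, flow now 4.
Augment Hall→C3→StairA→C5→Exit: bottleneck 2, flow now 6.
No augmenting path remains; maximum flow = 6.
Cut capacity 6 equals the max flow, so it is a minimum cut.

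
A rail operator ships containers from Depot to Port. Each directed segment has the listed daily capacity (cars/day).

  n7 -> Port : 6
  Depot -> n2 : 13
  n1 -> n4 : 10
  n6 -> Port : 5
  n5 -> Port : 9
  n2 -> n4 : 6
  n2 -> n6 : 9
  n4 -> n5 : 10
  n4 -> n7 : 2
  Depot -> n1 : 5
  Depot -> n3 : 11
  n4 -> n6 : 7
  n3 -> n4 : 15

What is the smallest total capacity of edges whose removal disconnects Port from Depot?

Augment Depot→n2→n6→Port: bottleneck 5, flow now 5.
Augment Depot→n1→n4→n5→Port: bottleneck 5, flow now 10.
Augment Depot→n2→n4→n5→Port: bottleneck 4, flow now 14.
Augment Depot→n2→n4→n7→Port: bottleneck 2, flow now 16.
No augmenting path remains; maximum flow = 16.
By max-flow min-cut, the minimum cut capacity equals the max flow.
In the residual graph, reachable from Depot: {Depot, n1, n2, n3, n4, n5, n6}.
Min-cut edges: n4→n7 (2), n5→Port (9), n6→Port (5); capacity 2 + 9 + 5 = 16.

16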